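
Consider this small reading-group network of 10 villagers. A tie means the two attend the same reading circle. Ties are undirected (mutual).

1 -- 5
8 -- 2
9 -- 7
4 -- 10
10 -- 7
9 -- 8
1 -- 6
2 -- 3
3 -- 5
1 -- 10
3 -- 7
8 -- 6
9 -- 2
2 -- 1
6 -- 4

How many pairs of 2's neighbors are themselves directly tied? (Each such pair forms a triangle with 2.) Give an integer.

1

2's neighbors: 1, 3, 8, and 9.
Neighbor pairs that are themselves tied: 2–8–9. Each forms one triangle with 2, for 1 in total.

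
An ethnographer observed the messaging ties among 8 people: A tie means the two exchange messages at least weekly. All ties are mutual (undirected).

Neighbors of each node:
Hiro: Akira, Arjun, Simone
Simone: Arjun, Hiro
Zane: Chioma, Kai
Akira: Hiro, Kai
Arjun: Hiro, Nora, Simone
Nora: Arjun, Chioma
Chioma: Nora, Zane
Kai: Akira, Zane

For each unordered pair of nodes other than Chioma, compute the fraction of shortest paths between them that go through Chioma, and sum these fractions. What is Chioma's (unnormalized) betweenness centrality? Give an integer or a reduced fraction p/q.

7/2

Pairs whose geodesics pass through Chioma — Kai–Nora: 1; Simone–Zane: 1/2; Arjun–Zane: 1; Nora–Zane: 1.
All other pairs contribute 0.
Summing the contributions gives betweenness(Chioma) = 7/2.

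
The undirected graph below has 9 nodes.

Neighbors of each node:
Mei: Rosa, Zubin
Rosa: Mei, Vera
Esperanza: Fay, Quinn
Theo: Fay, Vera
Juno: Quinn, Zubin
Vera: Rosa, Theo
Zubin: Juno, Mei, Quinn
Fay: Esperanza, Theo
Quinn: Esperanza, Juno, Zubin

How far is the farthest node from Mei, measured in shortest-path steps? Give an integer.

Distances from Mei: Esperanza:3, Fay:4, Juno:2, Quinn:2, Rosa:1, Theo:3, Vera:2, Zubin:1.
The largest is 4 (to Fay), so the eccentricity of Mei is 4.

4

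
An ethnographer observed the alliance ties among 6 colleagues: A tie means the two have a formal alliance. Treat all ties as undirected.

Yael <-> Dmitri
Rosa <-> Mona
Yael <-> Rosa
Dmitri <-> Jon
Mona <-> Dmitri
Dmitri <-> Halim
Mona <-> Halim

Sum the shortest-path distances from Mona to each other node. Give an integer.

Distances from Mona: Dmitri:1, Halim:1, Jon:2, Rosa:1, Yael:2.
Sum = 1 + 1 + 2 + 1 + 2 = 7.

7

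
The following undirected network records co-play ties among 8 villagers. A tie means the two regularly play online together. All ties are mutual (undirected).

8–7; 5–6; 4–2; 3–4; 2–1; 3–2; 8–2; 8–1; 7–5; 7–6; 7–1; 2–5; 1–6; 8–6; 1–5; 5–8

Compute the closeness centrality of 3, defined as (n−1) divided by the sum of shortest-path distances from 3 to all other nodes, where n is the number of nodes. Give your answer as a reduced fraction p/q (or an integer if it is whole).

1/2

Distances from 3: 1:2, 2:1, 4:1, 5:2, 6:3, 7:3, 8:2. Sum = 14.
n = 8, so closeness = 7/14 = 1/2.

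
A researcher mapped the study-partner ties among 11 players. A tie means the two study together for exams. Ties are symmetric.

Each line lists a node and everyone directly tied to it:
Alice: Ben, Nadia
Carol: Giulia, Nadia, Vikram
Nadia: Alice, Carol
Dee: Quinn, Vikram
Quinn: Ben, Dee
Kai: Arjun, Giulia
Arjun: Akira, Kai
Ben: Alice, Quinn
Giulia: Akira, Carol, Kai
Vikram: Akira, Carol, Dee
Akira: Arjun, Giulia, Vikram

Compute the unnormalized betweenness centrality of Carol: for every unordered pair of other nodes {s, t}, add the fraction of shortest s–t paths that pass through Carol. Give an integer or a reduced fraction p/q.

31/2

Pairs whose geodesics pass through Carol — Arjun–Nadia: 3/3; Arjun–Alice: 3/3; Kai–Nadia: 1; Kai–Alice: 1; Kai–Ben: 1; Kai–Quinn: 1/3; Kai–Dee: 1/3; Kai–Vikram: 1/3; Giulia–Nadia: 1; Giulia–Alice: 1; Giulia–Ben: 1; Giulia–Quinn: 1/2; Giulia–Dee: 1/2; Giulia–Vikram: 1/2 … (+5 more pairs).
All other pairs contribute 0.
Summing the contributions gives betweenness(Carol) = 31/2.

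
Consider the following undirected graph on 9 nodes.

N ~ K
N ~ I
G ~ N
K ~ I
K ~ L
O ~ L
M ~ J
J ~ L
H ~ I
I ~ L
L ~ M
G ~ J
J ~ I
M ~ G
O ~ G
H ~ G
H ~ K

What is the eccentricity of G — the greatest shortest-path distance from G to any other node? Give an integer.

2

Distances from G: H:1, I:2, J:1, K:2, L:2, M:1, N:1, O:1.
The largest is 2 (to L, K, and I), so the eccentricity of G is 2.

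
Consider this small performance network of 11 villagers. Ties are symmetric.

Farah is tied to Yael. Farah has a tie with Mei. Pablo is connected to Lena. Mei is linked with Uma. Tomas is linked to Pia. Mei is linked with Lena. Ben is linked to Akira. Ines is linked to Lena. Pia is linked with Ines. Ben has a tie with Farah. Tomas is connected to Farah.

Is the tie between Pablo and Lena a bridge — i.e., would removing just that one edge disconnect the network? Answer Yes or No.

Without the Pablo–Lena edge there is no alternate route between Pablo and Lena, so the network disconnects. It is a bridge.

Yes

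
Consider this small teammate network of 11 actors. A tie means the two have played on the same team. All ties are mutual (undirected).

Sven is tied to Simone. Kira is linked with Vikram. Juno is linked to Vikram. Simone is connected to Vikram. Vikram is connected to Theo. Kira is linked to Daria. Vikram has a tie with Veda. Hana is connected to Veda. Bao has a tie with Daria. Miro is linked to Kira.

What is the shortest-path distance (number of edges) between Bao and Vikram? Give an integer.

3

One shortest route is Bao – Daria – Kira – Vikram, which uses 3 edges, and at distance 2 from Bao we only reach {Kira}, which does not include Vikram. So d(Bao,Vikram) = 3.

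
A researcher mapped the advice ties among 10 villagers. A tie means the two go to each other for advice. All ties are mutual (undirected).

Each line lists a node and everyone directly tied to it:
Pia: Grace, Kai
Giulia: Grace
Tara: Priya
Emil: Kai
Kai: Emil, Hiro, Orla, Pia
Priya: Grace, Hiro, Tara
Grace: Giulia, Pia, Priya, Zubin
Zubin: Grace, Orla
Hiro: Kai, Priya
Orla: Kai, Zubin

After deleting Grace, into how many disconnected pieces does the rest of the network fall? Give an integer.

Without Grace, the remaining ties split the others into: {Emil, Hiro, Kai, Orla, Pia, Priya, Tara, Zubin}; {Giulia}.
That's 2 separate components.

2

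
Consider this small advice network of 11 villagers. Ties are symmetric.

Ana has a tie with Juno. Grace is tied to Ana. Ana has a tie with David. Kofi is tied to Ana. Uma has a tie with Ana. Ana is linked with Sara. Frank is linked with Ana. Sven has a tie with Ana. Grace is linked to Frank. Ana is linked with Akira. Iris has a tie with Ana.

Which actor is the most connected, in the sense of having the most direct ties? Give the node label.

Ana

Degrees — Akira:1, Ana:10, David:1, Frank:2, Grace:2, Iris:1, Juno:1, Kofi:1, Sara:1, Sven:1, Uma:1.
The maximum is 10, attained only by Ana.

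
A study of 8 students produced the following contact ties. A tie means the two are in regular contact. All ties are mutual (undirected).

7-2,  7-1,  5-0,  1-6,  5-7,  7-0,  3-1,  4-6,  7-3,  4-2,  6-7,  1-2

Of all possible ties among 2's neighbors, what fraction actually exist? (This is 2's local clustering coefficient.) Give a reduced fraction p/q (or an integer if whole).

1/3

2's neighbors: 1, 4, and 7 (k = 3).
Possible neighbor pairs: C(3,2) = 3. Edges among them: 1–7 → e = 1.
Clustering(2) = 1/3.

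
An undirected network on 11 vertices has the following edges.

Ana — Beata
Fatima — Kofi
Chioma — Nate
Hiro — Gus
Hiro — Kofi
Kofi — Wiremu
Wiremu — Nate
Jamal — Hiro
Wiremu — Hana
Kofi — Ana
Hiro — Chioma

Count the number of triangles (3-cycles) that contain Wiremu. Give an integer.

0

Wiremu's neighbors are Hana, Kofi, and Nate, but none of them are tied to each other, so no triangle contains Wiremu.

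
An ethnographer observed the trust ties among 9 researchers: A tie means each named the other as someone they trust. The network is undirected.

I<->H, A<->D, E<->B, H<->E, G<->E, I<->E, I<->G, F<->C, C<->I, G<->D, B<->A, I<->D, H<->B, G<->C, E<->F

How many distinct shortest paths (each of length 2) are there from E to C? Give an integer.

3

The shortest distance is 2. The length-2 paths are: E–G–C; E–I–C; E–F–C.
That gives 3 distinct shortest paths.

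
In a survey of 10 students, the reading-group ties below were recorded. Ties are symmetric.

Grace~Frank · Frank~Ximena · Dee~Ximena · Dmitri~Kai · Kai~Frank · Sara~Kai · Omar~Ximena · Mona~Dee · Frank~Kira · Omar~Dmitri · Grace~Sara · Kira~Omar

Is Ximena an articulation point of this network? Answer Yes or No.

Removing Ximena leaves {Dmitri, Frank, Grace, Kai, Kira, Omar, and Sara} with no path to {Dee and Mona}, so the network splits into 2 components. Ximena is a cut vertex.

Yes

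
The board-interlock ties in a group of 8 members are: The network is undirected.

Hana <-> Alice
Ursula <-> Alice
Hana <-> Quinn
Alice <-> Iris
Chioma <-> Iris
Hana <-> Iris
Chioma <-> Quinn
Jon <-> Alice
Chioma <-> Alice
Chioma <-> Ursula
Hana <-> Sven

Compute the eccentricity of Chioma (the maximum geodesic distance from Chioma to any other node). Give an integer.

3

Distances from Chioma: Alice:1, Hana:2, Iris:1, Jon:2, Quinn:1, Sven:3, Ursula:1.
The largest is 3 (to Sven), so the eccentricity of Chioma is 3.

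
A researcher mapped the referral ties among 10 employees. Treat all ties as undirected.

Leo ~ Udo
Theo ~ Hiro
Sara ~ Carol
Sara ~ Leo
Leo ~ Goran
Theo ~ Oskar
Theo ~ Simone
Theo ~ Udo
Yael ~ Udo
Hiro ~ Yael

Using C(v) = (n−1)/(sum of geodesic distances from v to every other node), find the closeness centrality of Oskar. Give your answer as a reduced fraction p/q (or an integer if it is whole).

9/26

Distances from Oskar: Carol:5, Goran:4, Hiro:2, Leo:3, Sara:4, Simone:2, Theo:1, Udo:2, Yael:3. Sum = 26.
n = 10, so closeness = 9/26.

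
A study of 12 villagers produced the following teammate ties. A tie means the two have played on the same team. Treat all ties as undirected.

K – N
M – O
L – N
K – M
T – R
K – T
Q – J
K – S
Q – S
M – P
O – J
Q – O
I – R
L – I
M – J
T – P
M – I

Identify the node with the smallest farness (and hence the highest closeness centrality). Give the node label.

M

Farness (sum of distances to all others) for each node — I:21, J:23, K:18, L:27, M:17, N:25, O:23, P:24, Q:27, R:26, S:24, T:23.
The smallest farness is 17, for M, so M has the highest closeness.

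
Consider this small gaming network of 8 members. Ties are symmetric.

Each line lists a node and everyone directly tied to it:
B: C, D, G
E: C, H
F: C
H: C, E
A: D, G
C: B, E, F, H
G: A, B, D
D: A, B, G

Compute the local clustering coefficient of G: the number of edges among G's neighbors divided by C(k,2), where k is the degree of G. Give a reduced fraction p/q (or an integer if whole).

2/3

G's neighbors: A, B, and D (k = 3).
Possible neighbor pairs: C(3,2) = 3. Edges among them: A–D, B–D → e = 2.
Clustering(G) = 2/3.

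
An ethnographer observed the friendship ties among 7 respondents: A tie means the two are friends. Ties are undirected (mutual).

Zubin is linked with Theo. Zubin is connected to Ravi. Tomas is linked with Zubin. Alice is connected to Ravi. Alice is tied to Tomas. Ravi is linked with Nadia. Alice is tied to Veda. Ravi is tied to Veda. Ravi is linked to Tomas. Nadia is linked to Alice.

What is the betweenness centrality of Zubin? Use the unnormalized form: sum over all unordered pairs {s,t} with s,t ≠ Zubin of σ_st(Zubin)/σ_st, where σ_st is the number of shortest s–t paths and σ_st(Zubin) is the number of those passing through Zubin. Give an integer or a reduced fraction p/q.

Pairs whose geodesics pass through Zubin — Tomas–Theo: 1; Nadia–Theo: 1; Alice–Theo: 2/2; Veda–Theo: 1; Ravi–Theo: 1.
All other pairs contribute 0.
Summing the contributions gives betweenness(Zubin) = 5.

5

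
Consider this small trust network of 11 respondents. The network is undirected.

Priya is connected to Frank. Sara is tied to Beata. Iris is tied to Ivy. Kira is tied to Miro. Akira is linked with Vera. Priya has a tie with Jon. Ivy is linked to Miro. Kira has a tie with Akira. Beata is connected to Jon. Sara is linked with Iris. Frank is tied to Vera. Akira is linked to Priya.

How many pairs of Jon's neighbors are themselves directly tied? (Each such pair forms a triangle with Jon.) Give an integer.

0

Jon's neighbors are Beata and Priya, but none of them are tied to each other, so no triangle contains Jon.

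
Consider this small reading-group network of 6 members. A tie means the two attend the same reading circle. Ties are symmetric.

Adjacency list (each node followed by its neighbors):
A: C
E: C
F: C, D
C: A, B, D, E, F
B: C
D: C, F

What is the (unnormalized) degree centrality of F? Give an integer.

2

F is directly tied to C and D. That is 2 neighbors, so the degree of F is 2.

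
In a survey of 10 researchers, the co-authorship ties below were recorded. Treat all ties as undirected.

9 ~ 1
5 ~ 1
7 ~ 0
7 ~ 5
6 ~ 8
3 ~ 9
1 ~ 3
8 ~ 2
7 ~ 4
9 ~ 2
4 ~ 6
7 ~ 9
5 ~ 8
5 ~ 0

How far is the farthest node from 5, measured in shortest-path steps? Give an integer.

2

Distances from 5: 0:1, 1:1, 2:2, 3:2, 4:2, 6:2, 7:1, 8:1, 9:2.
The largest is 2 (to 4, 9, 3, 2, and 6), so the eccentricity of 5 is 2.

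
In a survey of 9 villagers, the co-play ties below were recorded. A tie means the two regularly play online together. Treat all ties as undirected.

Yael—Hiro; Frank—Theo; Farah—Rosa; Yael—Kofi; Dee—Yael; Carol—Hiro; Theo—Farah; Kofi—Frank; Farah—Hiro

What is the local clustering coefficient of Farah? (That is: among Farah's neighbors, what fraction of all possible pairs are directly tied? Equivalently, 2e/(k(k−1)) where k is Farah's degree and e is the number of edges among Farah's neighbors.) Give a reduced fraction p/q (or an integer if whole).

Farah's neighbors: Hiro, Rosa, and Theo (k = 3).
Possible neighbor pairs: C(3,2) = 3. Edges among them: none → e = 0.
Clustering(Farah) = 0/3 = 0.

0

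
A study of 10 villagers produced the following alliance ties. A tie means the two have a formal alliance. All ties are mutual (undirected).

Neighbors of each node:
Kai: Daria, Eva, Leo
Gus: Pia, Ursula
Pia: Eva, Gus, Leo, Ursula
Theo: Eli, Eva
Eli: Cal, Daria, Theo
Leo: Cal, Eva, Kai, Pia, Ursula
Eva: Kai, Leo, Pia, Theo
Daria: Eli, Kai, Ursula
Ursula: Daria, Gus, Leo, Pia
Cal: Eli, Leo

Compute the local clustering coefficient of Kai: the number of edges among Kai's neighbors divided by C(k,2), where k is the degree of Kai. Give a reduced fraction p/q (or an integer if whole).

1/3

Kai's neighbors: Daria, Eva, and Leo (k = 3).
Possible neighbor pairs: C(3,2) = 3. Edges among them: Eva–Leo → e = 1.
Clustering(Kai) = 1/3.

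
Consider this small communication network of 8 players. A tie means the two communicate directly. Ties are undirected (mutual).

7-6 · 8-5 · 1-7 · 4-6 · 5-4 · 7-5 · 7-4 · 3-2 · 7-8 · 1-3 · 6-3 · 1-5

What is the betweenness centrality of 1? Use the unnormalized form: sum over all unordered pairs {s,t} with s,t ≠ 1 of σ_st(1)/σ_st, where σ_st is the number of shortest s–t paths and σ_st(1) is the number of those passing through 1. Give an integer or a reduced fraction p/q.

13/3

Pairs whose geodesics pass through 1 — 3–8: 2/3; 3–5: 1; 3–7: 1/2; 2–8: 2/3; 2–5: 1; 2–7: 1/2.
All other pairs contribute 0.
Summing the contributions gives betweenness(1) = 13/3.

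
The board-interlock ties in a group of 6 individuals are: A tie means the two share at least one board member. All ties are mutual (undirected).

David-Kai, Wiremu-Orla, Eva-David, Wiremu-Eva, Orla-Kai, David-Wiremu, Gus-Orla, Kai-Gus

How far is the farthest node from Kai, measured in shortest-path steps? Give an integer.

2

Distances from Kai: David:1, Eva:2, Gus:1, Orla:1, Wiremu:2.
The largest is 2 (to Wiremu and Eva), so the eccentricity of Kai is 2.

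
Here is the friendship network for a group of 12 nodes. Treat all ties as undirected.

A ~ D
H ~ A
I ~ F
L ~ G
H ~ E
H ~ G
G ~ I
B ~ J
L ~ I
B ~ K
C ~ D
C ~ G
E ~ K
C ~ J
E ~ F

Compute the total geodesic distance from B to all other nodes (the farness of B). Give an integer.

30

Distances from B: A:4, C:2, D:3, E:2, F:3, G:3, H:3, I:4, J:1, K:1, L:4.
Sum = 4 + 2 + 3 + 2 + 3 + 3 + 3 + 4 + 1 + 1 + 4 = 30.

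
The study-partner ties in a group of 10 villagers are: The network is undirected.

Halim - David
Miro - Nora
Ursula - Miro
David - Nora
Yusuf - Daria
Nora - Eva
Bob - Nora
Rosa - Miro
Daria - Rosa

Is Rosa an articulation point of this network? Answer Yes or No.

Removing Rosa leaves {Daria and Yusuf} with no path to {Bob, David, Eva, Halim, Miro, Nora, and Ursula}, so the network splits into 2 components. Rosa is a cut vertex.

Yes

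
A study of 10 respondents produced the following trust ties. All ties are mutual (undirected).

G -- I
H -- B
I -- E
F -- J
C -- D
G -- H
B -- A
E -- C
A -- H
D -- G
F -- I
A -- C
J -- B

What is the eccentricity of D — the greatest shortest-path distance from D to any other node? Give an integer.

4

Distances from D: A:2, B:3, C:1, E:2, F:3, G:1, H:2, I:2, J:4.
The largest is 4 (to J), so the eccentricity of D is 4.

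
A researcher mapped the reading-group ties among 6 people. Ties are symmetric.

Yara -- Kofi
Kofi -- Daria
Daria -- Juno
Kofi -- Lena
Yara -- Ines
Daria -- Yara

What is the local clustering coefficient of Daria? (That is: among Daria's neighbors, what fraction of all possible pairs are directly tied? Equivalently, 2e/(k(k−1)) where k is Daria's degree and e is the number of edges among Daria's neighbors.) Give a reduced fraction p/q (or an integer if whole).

1/3

Daria's neighbors: Juno, Kofi, and Yara (k = 3).
Possible neighbor pairs: C(3,2) = 3. Edges among them: Kofi–Yara → e = 1.
Clustering(Daria) = 1/3.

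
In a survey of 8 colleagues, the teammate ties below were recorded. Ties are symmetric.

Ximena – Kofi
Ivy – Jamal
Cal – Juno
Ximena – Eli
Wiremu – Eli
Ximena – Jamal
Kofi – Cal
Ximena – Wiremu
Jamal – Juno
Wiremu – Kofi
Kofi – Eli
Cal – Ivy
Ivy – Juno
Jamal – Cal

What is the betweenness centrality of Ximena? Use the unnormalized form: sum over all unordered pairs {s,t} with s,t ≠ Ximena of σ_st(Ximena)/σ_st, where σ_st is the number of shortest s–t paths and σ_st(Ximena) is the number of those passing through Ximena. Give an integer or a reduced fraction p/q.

Pairs whose geodesics pass through Ximena — Jamal–Wiremu: 1; Jamal–Eli: 1; Jamal–Kofi: 1/2; Juno–Wiremu: 1/2; Juno–Eli: 1/2; Ivy–Wiremu: 1/2; Ivy–Eli: 1/2.
All other pairs contribute 0.
Summing the contributions gives betweenness(Ximena) = 9/2.

9/2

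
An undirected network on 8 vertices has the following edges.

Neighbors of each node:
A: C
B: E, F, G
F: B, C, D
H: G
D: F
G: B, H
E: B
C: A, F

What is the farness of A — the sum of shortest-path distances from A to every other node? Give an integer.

Distances from A: B:3, C:1, D:3, E:4, F:2, G:4, H:5.
Sum = 3 + 1 + 3 + 4 + 2 + 4 + 5 = 22.

22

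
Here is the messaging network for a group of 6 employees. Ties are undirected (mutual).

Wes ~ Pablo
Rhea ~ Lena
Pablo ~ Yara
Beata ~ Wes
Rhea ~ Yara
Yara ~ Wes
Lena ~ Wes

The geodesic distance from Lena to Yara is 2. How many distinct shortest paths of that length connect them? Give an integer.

The shortest distance is 2. The length-2 paths are: Lena–Rhea–Yara; Lena–Wes–Yara.
That gives 2 distinct shortest paths.

2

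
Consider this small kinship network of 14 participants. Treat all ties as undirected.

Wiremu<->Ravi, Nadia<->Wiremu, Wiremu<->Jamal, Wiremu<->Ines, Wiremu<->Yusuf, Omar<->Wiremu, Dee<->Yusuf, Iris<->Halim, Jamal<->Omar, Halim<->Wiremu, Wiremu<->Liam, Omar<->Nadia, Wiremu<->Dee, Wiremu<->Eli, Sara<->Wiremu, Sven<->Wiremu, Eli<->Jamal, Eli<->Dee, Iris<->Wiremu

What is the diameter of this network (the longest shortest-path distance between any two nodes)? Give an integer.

2

Eccentricity of each node (its greatest distance to any other): Dee:2, Eli:2, Halim:2, Ines:2, Iris:2, Jamal:2, Liam:2, Nadia:2, Omar:2, Ravi:2, Sara:2, Sven:2, Wiremu:1, Yusuf:2.
The maximum eccentricity is 2, realized for instance by the pair Ravi–Iris via Ravi – Wiremu – Iris. So the diameter is 2.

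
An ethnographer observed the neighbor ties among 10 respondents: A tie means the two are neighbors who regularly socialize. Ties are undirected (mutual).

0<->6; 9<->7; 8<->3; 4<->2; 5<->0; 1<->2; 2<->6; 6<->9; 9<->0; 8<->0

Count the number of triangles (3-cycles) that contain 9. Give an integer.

1

9's neighbors: 0, 6, and 7.
Neighbor pairs that are themselves tied: 9–0–6. Each forms one triangle with 9, for 1 in total.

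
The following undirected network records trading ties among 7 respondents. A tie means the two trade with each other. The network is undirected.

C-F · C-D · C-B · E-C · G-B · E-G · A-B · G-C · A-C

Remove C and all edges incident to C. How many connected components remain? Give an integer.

Without C, the remaining ties split the others into: {D}; {A, B, E, G}; {F}.
That's 3 separate components.

3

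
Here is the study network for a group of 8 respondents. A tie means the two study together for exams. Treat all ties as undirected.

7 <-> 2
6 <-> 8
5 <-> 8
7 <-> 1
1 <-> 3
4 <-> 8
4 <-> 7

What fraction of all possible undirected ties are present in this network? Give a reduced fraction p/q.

1/4

There are 7 edges and 8 nodes, so the maximum possible is C(8,2) = 28.
Density = 7/28 = 1/4.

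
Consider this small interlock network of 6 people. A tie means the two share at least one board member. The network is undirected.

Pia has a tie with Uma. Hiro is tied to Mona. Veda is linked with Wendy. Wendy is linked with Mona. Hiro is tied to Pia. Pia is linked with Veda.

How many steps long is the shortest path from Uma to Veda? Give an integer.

One shortest route is Uma – Pia – Veda, which uses 2 edges, and Uma and Veda are not directly tied, so nothing shorter exists. So d(Uma,Veda) = 2.

2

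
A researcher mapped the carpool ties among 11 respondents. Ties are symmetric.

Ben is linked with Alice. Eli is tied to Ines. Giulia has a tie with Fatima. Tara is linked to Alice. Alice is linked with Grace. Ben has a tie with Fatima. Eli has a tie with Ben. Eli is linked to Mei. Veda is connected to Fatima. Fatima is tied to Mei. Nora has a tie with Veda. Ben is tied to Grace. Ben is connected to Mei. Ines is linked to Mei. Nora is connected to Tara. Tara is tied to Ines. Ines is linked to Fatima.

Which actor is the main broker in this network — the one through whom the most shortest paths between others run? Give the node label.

Unnormalized betweenness of each node: Alice:15/4, Ben:45/4, Eli:7/12, Fatima:193/12, Giulia:0, Grace:0, Ines:13/2, Mei:19/12, Nora:3/2, Tara:27/4, Veda:3.
Fatima has the largest value, 193/12, making it the main broker — the node through which the most shortest paths run.

Fatima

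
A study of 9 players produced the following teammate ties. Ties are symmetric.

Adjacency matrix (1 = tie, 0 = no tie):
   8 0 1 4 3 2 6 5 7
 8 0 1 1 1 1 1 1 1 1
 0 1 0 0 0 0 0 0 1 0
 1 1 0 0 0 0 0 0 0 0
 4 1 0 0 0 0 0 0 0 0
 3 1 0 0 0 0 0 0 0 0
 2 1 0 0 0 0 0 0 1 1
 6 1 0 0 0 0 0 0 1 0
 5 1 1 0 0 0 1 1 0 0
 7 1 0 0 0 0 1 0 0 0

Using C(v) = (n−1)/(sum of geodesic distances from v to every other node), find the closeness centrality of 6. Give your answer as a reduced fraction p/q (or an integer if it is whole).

Distances from 6: 0:2, 1:2, 2:2, 3:2, 4:2, 5:1, 7:2, 8:1. Sum = 14.
n = 9, so closeness = 8/14 = 4/7.

4/7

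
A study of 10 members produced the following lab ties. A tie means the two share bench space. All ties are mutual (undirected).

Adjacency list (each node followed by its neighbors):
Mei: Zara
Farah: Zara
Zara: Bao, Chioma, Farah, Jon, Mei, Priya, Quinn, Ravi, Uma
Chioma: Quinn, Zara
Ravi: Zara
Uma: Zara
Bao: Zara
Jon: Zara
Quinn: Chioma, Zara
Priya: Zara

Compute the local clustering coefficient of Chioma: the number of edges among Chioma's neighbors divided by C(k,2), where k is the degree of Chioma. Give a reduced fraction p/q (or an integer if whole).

1

Chioma's neighbors: Quinn and Zara (k = 2).
Possible neighbor pairs: C(2,2) = 1. Edges among them: Quinn–Zara → e = 1.
Clustering(Chioma) = 1/1.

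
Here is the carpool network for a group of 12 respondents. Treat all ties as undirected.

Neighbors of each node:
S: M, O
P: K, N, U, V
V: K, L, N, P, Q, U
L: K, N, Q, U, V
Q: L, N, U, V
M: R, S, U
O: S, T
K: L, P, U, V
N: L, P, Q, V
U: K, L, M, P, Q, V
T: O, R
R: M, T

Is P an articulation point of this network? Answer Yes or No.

No

Even without P, every remaining node can still reach every other (the residual graph is connected), so P is not a cut vertex.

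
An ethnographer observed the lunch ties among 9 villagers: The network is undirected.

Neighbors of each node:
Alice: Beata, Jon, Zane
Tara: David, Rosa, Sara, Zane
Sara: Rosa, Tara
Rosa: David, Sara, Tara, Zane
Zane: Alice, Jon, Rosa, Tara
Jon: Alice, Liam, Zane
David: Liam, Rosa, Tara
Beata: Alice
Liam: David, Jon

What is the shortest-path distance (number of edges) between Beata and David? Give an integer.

One shortest route is Beata – Alice – Zane – Tara – David, which uses 4 edges, and at distance 3 from Beata we only reach {Liam, Rosa, Tara}, which does not include David. So d(Beata,David) = 4.

4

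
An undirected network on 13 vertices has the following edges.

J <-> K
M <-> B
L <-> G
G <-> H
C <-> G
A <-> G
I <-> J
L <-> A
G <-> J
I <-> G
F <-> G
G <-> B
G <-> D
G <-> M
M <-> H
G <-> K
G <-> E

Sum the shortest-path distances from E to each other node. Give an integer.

Distances from E: A:2, B:2, C:2, D:2, F:2, G:1, H:2, I:2, J:2, K:2, L:2, M:2.
Sum = 2 + 2 + 2 + 2 + 2 + 1 + 2 + 2 + 2 + 2 + 2 + 2 = 23.

23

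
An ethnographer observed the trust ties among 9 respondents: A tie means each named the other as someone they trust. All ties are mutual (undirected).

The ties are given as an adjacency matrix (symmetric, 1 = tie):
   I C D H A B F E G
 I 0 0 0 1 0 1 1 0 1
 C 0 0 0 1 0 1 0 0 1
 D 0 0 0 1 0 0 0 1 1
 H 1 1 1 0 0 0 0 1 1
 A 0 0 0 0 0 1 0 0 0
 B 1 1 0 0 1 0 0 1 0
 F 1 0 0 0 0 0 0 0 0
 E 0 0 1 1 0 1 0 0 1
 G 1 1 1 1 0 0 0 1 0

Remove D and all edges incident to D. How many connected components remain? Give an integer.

D's neighbors (E, G, and H) remain reachable from one another through other ties, so the rest of the network stays in one piece.

1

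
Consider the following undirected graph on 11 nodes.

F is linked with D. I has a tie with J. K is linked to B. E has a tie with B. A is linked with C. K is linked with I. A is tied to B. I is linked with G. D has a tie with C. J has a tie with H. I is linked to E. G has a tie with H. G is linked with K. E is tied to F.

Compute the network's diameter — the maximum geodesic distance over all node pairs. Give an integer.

Eccentricity of each node (its greatest distance to any other): A:4, B:3, C:5, D:5, E:3, F:4, G:4, H:5, I:4, J:5, K:4.
The maximum eccentricity is 5, realized for instance by the pair H–D via H – G – I – E – F – D. So the diameter is 5.

5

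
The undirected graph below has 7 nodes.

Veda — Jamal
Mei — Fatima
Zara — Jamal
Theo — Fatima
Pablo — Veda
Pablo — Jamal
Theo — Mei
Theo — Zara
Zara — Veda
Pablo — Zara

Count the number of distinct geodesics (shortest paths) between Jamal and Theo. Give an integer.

1

The shortest distance is 2, and the only length-2 path is Jamal–Zara–Theo. So there is exactly 1 shortest path.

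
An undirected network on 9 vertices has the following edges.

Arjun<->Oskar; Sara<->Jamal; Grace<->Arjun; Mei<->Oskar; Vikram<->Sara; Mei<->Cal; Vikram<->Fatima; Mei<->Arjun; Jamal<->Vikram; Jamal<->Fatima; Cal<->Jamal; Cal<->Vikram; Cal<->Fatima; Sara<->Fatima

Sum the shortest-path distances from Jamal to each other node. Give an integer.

Distances from Jamal: Arjun:3, Cal:1, Fatima:1, Grace:4, Mei:2, Oskar:3, Sara:1, Vikram:1.
Sum = 3 + 1 + 1 + 4 + 2 + 3 + 1 + 1 = 16.

16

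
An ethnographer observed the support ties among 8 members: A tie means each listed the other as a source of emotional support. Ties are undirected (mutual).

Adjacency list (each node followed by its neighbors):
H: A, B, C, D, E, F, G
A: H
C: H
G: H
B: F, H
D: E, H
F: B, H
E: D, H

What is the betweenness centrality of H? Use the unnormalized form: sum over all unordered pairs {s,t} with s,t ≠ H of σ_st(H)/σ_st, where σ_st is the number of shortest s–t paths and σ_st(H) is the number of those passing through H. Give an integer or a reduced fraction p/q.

19

Pairs whose geodesics pass through H — D–C: 1; D–G: 1; D–F: 1; D–B: 1; D–A: 1; E–C: 1; E–G: 1; E–F: 1; E–B: 1; E–A: 1; C–G: 1; C–F: 1; C–B: 1; C–A: 1 … (+5 more pairs).
All other pairs contribute 0.
Summing the contributions gives betweenness(H) = 19.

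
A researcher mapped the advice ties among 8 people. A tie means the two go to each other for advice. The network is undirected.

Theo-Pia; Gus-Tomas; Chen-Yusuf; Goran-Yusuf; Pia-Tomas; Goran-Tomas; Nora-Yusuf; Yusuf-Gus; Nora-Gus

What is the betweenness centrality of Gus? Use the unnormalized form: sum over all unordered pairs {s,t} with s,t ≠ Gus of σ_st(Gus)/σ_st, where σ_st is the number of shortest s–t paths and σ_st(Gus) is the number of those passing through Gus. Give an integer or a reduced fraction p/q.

Pairs whose geodesics pass through Gus — Chen–Tomas: 1/2; Chen–Pia: 1/2; Chen–Theo: 1/2; Nora–Tomas: 1; Nora–Pia: 1; Nora–Theo: 1; Tomas–Yusuf: 1/2; Pia–Yusuf: 1/2; Theo–Yusuf: 1/2.
All other pairs contribute 0.
Summing the contributions gives betweenness(Gus) = 6.

6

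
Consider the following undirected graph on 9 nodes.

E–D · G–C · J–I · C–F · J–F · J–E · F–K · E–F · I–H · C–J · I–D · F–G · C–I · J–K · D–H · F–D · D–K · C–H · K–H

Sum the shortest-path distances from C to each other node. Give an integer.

Distances from C: D:2, E:2, F:1, G:1, H:1, I:1, J:1, K:2.
Sum = 2 + 2 + 1 + 1 + 1 + 1 + 1 + 2 = 11.

11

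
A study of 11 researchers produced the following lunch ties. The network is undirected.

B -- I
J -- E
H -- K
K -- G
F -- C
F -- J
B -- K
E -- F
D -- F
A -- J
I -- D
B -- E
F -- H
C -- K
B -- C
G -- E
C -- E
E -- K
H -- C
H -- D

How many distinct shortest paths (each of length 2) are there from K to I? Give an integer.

1

The shortest distance is 2, and the only length-2 path is K–B–I. So there is exactly 1 shortest path.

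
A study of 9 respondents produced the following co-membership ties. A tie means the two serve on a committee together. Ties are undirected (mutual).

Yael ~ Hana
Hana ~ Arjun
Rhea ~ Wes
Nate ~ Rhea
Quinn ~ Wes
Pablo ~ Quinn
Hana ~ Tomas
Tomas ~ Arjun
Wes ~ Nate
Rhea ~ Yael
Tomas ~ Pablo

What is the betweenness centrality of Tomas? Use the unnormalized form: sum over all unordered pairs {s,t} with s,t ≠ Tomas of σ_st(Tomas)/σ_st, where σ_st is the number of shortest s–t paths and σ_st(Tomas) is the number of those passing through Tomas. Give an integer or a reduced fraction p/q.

11/2

Pairs whose geodesics pass through Tomas — Yael–Pablo: 1; Hana–Pablo: 1; Hana–Quinn: 1; Arjun–Pablo: 1; Arjun–Quinn: 1; Arjun–Wes: 1/2.
All other pairs contribute 0.
Summing the contributions gives betweenness(Tomas) = 11/2.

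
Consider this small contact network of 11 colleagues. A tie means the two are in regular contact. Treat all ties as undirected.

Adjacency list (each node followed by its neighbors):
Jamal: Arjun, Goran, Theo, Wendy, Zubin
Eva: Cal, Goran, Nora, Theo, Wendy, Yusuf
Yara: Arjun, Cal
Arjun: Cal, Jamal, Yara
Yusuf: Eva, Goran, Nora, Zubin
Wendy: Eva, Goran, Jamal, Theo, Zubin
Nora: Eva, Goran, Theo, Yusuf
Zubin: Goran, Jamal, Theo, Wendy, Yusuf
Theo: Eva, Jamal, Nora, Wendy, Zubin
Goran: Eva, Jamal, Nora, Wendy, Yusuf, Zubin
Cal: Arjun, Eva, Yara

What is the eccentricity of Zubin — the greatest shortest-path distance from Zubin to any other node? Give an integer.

Distances from Zubin: Arjun:2, Cal:3, Eva:2, Goran:1, Jamal:1, Nora:2, Theo:1, Wendy:1, Yara:3, Yusuf:1.
The largest is 3 (to Cal and Yara), so the eccentricity of Zubin is 3.

3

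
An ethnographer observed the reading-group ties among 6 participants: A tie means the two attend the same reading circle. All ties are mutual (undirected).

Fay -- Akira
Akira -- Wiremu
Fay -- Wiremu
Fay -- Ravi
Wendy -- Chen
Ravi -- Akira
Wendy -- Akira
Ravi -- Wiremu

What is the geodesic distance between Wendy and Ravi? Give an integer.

One shortest route is Wendy – Akira – Ravi, which uses 2 edges, and Wendy and Ravi are not directly tied, so nothing shorter exists. So d(Wendy,Ravi) = 2.

2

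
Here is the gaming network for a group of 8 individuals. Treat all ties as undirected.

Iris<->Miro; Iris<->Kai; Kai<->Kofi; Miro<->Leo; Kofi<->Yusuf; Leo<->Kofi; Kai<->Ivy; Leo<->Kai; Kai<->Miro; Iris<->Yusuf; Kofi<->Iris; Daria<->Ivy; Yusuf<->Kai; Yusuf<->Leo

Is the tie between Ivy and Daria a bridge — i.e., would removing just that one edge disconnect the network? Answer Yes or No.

Yes

Without the Ivy–Daria edge there is no alternate route between Ivy and Daria, so the network disconnects. It is a bridge.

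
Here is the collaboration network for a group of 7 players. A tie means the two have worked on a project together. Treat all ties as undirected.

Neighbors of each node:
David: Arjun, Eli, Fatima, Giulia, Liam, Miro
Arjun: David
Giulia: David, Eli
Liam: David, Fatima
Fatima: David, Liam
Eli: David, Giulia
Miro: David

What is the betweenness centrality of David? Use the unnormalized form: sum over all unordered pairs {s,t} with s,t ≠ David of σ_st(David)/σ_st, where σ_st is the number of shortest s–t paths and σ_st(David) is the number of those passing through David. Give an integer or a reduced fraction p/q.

Pairs whose geodesics pass through David — Giulia–Fatima: 1; Giulia–Miro: 1; Giulia–Arjun: 1; Giulia–Liam: 1; Fatima–Miro: 1; Fatima–Arjun: 1; Fatima–Eli: 1; Miro–Arjun: 1; Miro–Liam: 1; Miro–Eli: 1; Arjun–Liam: 1; Arjun–Eli: 1; Liam–Eli: 1.
All other pairs contribute 0.
Summing the contributions gives betweenness(David) = 13.

13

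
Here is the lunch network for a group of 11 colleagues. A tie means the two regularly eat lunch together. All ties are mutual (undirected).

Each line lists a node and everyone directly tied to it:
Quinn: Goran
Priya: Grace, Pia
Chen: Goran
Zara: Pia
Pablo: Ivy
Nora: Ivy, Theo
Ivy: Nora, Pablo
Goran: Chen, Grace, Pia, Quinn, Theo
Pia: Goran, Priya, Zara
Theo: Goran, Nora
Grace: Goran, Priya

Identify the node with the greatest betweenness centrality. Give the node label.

Goran

Unnormalized betweenness of each node: Chen:0, Goran:34, Grace:7/2, Ivy:9, Nora:16, Pablo:0, Pia:25/2, Priya:1, Quinn:0, Theo:21, Zara:0.
Goran has the largest value, 34, making it the main broker — the node through which the most shortest paths run.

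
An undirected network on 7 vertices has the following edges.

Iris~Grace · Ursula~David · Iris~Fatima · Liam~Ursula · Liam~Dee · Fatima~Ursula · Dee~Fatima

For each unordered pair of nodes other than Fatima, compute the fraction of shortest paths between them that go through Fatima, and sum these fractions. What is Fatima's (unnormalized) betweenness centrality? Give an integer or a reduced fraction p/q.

Pairs whose geodesics pass through Fatima — Iris–Dee: 1; Iris–Liam: 2/2; Iris–David: 1; Iris–Ursula: 1; Dee–Grace: 1; Dee–David: 1/2; Dee–Ursula: 1/2; Grace–Liam: 2/2; Grace–David: 1; Grace–Ursula: 1.
All other pairs contribute 0.
Summing the contributions gives betweenness(Fatima) = 9.

9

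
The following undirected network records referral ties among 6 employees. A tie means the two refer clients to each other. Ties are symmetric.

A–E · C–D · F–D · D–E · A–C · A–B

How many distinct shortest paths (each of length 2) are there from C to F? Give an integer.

The shortest distance is 2, and the only length-2 path is C–D–F. So there is exactly 1 shortest path.

1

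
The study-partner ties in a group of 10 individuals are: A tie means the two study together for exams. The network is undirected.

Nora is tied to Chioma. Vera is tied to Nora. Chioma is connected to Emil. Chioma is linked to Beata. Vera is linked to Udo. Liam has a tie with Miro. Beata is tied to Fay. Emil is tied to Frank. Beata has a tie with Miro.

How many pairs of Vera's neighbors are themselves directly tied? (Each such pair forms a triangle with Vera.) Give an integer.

Vera's neighbors are Nora and Udo, but none of them are tied to each other, so no triangle contains Vera.

0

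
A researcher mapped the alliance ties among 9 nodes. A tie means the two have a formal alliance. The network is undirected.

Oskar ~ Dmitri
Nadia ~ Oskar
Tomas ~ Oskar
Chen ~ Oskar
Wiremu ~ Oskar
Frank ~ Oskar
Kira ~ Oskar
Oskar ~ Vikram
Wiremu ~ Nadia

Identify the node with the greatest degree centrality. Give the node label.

Oskar

Degrees — Chen:1, Dmitri:1, Frank:1, Kira:1, Nadia:2, Oskar:8, Tomas:1, Vikram:1, Wiremu:2.
The maximum is 8, attained only by Oskar.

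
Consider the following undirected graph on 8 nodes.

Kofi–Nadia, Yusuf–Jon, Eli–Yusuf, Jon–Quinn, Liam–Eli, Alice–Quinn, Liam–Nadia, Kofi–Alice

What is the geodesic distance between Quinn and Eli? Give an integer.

3

One shortest route is Quinn – Jon – Yusuf – Eli, which uses 3 edges, and at distance 2 from Quinn we only reach {Kofi, Yusuf}, which does not include Eli. So d(Quinn,Eli) = 3.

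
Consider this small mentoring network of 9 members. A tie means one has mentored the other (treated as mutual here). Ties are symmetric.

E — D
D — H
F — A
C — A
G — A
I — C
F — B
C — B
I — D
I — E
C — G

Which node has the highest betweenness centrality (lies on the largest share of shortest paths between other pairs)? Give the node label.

C

Unnormalized betweenness of each node: A:7/2, B:5/2, C:35/2, D:7, E:0, F:1/2, G:0, H:0, I:15.
C has the largest value, 35/2, making it the main broker — the node through which the most shortest paths run.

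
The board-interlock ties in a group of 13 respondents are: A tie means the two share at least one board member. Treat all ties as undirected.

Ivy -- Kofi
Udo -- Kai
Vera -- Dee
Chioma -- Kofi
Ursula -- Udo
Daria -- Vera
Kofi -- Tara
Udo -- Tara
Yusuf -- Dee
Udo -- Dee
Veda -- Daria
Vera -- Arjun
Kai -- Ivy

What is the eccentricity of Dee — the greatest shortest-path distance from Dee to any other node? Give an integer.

4

Distances from Dee: Arjun:2, Chioma:4, Daria:2, Ivy:3, Kai:2, Kofi:3, Tara:2, Udo:1, Ursula:2, Veda:3, Vera:1, Yusuf:1.
The largest is 4 (to Chioma), so the eccentricity of Dee is 4.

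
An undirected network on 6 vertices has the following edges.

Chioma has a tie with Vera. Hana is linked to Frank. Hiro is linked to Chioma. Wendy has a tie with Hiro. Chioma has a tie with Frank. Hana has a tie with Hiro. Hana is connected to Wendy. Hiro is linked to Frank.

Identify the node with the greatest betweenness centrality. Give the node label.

Unnormalized betweenness of each node: Chioma:4, Frank:1, Hana:1/2, Hiro:7/2, Vera:0, Wendy:0.
Chioma has the largest value, 4, making it the main broker — the node through which the most shortest paths run.

Chioma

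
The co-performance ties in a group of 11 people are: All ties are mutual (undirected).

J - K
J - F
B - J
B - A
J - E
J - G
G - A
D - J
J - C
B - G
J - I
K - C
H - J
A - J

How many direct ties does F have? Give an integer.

1

F is directly tied to J. That is 1 neighbor, so the degree of F is 1.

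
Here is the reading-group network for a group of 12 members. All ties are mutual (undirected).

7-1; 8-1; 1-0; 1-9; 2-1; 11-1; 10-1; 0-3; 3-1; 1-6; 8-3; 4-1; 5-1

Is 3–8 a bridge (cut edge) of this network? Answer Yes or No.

No

Even without that edge, 3 still reaches 8 via 3 – 1 – 8, so the network stays connected. Not a bridge.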